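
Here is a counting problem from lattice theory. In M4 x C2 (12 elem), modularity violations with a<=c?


Modular law: if a <= c then a v (b ^ c) = (a v b) ^ c.
Check all triples (a,b,c) with a <= c among 12 elements.
This lattice is modular (diamonds M_m and their chain-products are modular).
Total violating triples: 0


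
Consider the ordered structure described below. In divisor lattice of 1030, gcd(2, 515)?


Meet=gcd.
gcd(2,515)=1


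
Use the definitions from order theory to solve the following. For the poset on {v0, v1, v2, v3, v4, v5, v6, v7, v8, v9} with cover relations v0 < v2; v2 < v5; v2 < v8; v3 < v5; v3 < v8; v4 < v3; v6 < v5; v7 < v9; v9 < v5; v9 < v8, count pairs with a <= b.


The order relation is {(a,b) : a <= b}, reflexive so it includes (a,a).
Examples: (v0,v0), (v0,v2), (v0,v5), (v0,v8), (v1,v1), ...
Total ordered pairs: 26


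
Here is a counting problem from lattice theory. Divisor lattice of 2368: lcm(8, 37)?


Join=lcm.
gcd(8,37)=1
lcm=296


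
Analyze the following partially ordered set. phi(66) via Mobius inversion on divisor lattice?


phi(n) = n * prod_{p|n} (1 - 1/p).
Prime divisors of 66: [2, 3, 11]
phi(66) = 66 * (1 - 1/2) * (1 - 1/3) * (1 - 1/11)
phi(66) = 20


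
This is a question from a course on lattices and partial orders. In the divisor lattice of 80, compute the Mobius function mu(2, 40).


In a divisor lattice, mu(a,b) = mu(b/a) where mu is the classical Mobius function.
b/a = 40/2 = 20
Prime factorization of 20: primes [2, 5]
20 is not squarefree, so mu(20) = 0


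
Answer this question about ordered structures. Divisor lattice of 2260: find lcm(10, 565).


In a divisor lattice, join = lcm (least common multiple).
gcd(10,565) = 5
lcm(10,565) = 10*565/gcd = 5650/5 = 1130


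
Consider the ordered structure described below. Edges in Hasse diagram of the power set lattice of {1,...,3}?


A cover relation a -< b holds when a < b with no c strictly between.
Cover relations:
  {} -< {1}
  {} -< {2}
  {} -< {3}
  {1} -< {1,2}
  {1} -< {1,3}
  {2} -< {1,2}
  {2} -< {2,3}
  {3} -< {1,3}
  ...4 more
Total: 12


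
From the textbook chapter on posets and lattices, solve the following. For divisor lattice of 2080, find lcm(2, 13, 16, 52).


In a divisor lattice, join = lcm (least common multiple).
Compute lcm iteratively: start with first element, then lcm(current, next).
Elements: [2, 13, 16, 52]
lcm(2,13) = 26
lcm(26,16) = 208
lcm(208,52) = 208
Final lcm = 208


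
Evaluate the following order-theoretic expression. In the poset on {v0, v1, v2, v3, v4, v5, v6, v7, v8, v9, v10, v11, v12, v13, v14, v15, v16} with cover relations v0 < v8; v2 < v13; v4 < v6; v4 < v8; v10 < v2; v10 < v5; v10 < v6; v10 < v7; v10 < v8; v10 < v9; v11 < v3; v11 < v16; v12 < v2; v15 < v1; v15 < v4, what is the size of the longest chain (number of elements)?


A chain is a totally ordered subset; we count the number of elements in a maximum chain.
Compute, for each element x, the size of the longest chain ending at x:
  v0: 1
  v10: 1
  v11: 1
  v12: 1
  v14: 1
  v15: 1
  ...
A maximum chain: v15 < v4 < v6
Number of elements in the longest chain: 3


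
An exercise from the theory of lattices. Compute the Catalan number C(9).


C(n) = C(2n, n) / (n+1).
C(18, 9) = 48620
C(9) = 48620 / 10 = 4862


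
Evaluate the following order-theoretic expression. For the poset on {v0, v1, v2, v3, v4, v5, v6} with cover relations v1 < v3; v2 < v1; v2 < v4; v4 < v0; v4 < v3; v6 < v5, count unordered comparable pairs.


A comparable pair {a,b} has a < b or b < a in the order.
Count unordered pairs where one element is strictly below the other.
Examples: {v0,v2}, {v0,v4}, {v1,v2}, {v1,v3}, ...
Total comparable pairs: 8


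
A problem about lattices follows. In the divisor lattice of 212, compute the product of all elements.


Divisors of 212: [1, 2, 4, 53, 106, 212]
Product = n^(d(n)/2) = 212^(6/2)
Product = 9528128


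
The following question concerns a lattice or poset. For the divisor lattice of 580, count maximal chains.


A maximal chain goes from the minimum element to a maximal element via cover relations.
Counting all min-to-max paths in the cover graph.
Total maximal chains: 12


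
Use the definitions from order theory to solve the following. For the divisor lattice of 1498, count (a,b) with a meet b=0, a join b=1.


Complement pair (a,b): a meet b = bottom, a join b = top.
Here: gcd(a,b)=1 and lcm(a,b)=1498, i.e. a*b=1498 with a,b coprime.
Pairs found: (1,1498), (2,749), (7,214), (14,107), ... (4 more)
Total ordered pairs: 8


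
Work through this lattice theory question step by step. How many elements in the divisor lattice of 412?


Divisors of 412: [1, 2, 4, 103, 206, 412]
Count: 6


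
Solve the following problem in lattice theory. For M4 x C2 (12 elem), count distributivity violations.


Distributive law: a ^ (b v c) = (a ^ b) v (a ^ c).
Check all 12^3 = 1728 ordered triples (a,b,c).
  e.g. a=(a1,0), b=(a2,0), c=(a3,0): lhs=(a1,0) != rhs=(0,0)
  e.g. a=(a1,0), b=(a2,0), c=(a3,1): lhs=(a1,0) != rhs=(0,0)
Total violating triples: 192


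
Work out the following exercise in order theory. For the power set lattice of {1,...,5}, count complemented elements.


An element a is complemented if some b has a meet b = bottom, a join b = top.
every subset A has complement S\A, so all elements are complemented.
Complemented elements: {}, {1}, {2}, {3}, {4}, {5}, ... (26 more)
Count: 32


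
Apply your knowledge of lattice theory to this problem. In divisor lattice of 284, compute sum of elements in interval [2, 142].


Interval [2,142] in divisors of 284: [2, 142]
Sum = 144


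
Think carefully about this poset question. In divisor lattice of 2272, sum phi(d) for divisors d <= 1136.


Divisors of 2272 up to 1136: [1, 2, 4, 8, 16, 32, 71, 142, 284, 568, 1136]
phi values: [1, 1, 2, 4, 8, 16, 70, 70, 140, 280, 560]
Sum = 1152


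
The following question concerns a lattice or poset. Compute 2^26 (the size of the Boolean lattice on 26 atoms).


Power set = 2^n.
2^26 = 67108864


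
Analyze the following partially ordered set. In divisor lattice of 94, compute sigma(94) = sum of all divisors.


sigma(n) = sum of divisors.
Divisors of 94: [1, 2, 47, 94]
Sum = 144


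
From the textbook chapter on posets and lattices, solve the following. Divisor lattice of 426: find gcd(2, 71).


In a divisor lattice, meet = gcd (greatest common divisor).
By Euclidean algorithm or factoring: gcd(2,71) = 1


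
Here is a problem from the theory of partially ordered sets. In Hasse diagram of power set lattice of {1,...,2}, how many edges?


A cover relation a -< b holds when a < b with no c strictly between.
Cover relations:
  {} -< {1}
  {} -< {2}
  {1} -< {1,2}
  {2} -< {1,2}
Total: 4


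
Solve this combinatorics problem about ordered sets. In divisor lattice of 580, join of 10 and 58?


In a divisor lattice, join = lcm (least common multiple).
gcd(10,58) = 2
lcm(10,58) = 10*58/gcd = 580/2 = 290


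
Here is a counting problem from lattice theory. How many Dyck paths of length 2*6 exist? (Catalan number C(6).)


C(n) = C(2n, n) / (n+1).
C(12, 6) = 924
C(6) = 924 / 7 = 132


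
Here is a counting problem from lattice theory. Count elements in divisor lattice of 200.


Divisors of 200: [1, 2, 4, 5, 8, 10, 20, 25, 40, 50, 100, 200]
Count: 12


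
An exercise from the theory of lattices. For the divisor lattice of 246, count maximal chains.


A maximal chain goes from the minimum element to a maximal element via cover relations.
Counting all min-to-max paths in the cover graph.
Total maximal chains: 6


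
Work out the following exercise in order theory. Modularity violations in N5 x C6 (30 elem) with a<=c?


Modular law: if a <= c then a v (b ^ c) = (a v b) ^ c.
Check all triples (a,b,c) with a <= c among 30 elements.
  e.g. a=(a,0), b=(c,0), c=(b,0): lhs=(a,0) != rhs=(b,0)
  e.g. a=(a,0), b=(c,1), c=(b,0): lhs=(a,0) != rhs=(b,0)
Total violating triples: 126


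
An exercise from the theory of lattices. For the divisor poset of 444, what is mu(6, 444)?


In a divisor lattice, mu(a,b) = mu(b/a) where mu is the classical Mobius function.
b/a = 444/6 = 74
Prime factorization of 74: primes [2, 37]
74 is squarefree with 2 prime factor(s), so mu(74) = (-1)^2 = 1


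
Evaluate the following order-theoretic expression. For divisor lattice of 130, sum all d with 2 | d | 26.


Interval [2,26] in divisors of 130: [2, 26]
Sum = 28


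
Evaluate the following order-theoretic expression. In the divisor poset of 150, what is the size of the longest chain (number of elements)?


A chain is a totally ordered subset; we count the number of elements in a maximum chain.
Compute, for each element x, the size of the longest chain ending at x:
  1: 1
  2: 2
  3: 2
  5: 2
  25: 3
  6: 3
  ...
A maximum chain: 1 < 2 < 6 < 30 < 150
Number of elements in the longest chain: 5


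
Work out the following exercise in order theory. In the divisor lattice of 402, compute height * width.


Height = length of longest chain minus 1; width = size of largest antichain.
A maximum chain: 1 | 67 | 201 | 402  (height 3).
A maximum antichain: {2, 3, 67}  (width 3).
Product = 3 * 3 = 9


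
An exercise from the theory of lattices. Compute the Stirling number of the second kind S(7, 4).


S(n,k) = k*S(n-1,k) + S(n-1,k-1).
S(6,4) = 65, S(6,3) = 90
S(7,4) = 4*65 + 90 = 260 + 90
S(7,4) = 350


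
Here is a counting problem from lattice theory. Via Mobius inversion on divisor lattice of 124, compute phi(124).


phi(n) = n * prod_{p|n} (1 - 1/p).
Prime divisors of 124: [2, 31]
phi(124) = 124 * (1 - 1/2) * (1 - 1/31)
phi(124) = 60


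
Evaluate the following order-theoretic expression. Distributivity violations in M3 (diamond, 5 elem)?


Distributive law: a ^ (b v c) = (a ^ b) v (a ^ c).
Check all 5^3 = 125 ordered triples (a,b,c).
  e.g. a=a1, b=a2, c=a3: lhs=a1 != rhs=0
  e.g. a=a1, b=a3, c=a2: lhs=a1 != rhs=0
Total violating triples: 6


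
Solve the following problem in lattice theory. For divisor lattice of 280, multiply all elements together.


Divisors of 280: [1, 2, 4, 5, 7, 8, 10, 14, 20, 28, 35, 40, 56, 70, 140, 280]
Product = n^(d(n)/2) = 280^(16/2)
Product = 37780199833600000000


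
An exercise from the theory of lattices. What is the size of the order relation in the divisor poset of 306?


The order relation is {(a,b) : a <= b}, reflexive so it includes (a,a).
Examples: (1,1), (1,102), (1,153), (1,17), (1,18), ...
Total ordered pairs: 54


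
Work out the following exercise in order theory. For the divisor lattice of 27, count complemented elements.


An element a is complemented if some b has a meet b = bottom, a join b = top.
a is complemented iff gcd(a, n/a)=1, i.e. a is a unitary divisor of 27.
Complemented elements: 1, 27
Count: 2


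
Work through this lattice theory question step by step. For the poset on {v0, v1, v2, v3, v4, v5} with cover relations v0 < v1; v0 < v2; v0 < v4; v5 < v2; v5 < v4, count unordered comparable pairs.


A comparable pair {a,b} has a < b or b < a in the order.
Count unordered pairs where one element is strictly below the other.
Examples: {v0,v1}, {v0,v2}, {v0,v4}, {v2,v5}, ...
Total comparable pairs: 5


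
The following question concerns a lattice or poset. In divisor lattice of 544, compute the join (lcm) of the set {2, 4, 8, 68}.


In a divisor lattice, join = lcm (least common multiple).
Compute lcm iteratively: start with first element, then lcm(current, next).
Elements: [2, 4, 8, 68]
lcm(2,4) = 4
lcm(4,8) = 8
lcm(8,68) = 136
Final lcm = 136


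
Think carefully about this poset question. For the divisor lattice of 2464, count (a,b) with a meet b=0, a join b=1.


Complement pair (a,b): a meet b = bottom, a join b = top.
Here: gcd(a,b)=1 and lcm(a,b)=2464, i.e. a*b=2464 with a,b coprime.
Pairs found: (1,2464), (7,352), (11,224), (32,77), ... (4 more)
Total ordered pairs: 8


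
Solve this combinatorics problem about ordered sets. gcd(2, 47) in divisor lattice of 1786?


Meet=gcd.
gcd(2,47)=1


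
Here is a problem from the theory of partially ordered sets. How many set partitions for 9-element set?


B(n) = number of set partitions of an n-element set.
B(n) satisfies the recurrence: B(n+1) = sum_k C(n,k)*B(k).
B(9) = 21147


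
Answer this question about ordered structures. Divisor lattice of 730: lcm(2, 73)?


Join=lcm.
gcd(2,73)=1
lcm=146


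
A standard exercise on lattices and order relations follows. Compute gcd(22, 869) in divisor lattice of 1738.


In a divisor lattice, meet = gcd (greatest common divisor).
By Euclidean algorithm or factoring: gcd(22,869) = 11


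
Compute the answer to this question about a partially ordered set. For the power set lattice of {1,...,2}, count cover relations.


A cover relation a -< b holds when a < b with no c strictly between.
Cover relations:
  {} -< {1}
  {} -< {2}
  {1} -< {1,2}
  {2} -< {1,2}
Total: 4


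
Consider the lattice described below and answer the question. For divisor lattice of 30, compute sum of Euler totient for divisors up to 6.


Divisors of 30 up to 6: [1, 2, 3, 5, 6]
phi values: [1, 1, 2, 4, 2]
Sum = 10


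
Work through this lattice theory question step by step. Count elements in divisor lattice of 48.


Divisors of 48: [1, 2, 3, 4, 6, 8, 12, 16, 24, 48]
Count: 10


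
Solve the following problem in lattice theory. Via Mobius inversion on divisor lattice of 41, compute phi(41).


phi(n) = n * prod_{p|n} (1 - 1/p).
Prime divisors of 41: [41]
phi(41) = 41 * (1 - 1/41)
phi(41) = 40


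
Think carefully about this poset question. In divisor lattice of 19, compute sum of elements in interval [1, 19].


Interval [1,19] in divisors of 19: [1, 19]
Sum = 20


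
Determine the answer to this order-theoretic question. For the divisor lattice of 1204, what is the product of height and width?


Height = length of longest chain minus 1; width = size of largest antichain.
A maximum chain: 1 | 43 | 301 | 602 | 1204  (height 4).
A maximum antichain: {4, 14, 86, 301}  (width 4).
Product = 4 * 4 = 16


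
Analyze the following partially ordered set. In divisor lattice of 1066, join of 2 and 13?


In a divisor lattice, join = lcm (least common multiple).
gcd(2,13) = 1
lcm(2,13) = 2*13/gcd = 26/1 = 26


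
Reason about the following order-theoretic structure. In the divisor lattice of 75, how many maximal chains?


A maximal chain goes from the minimum element to a maximal element via cover relations.
Counting all min-to-max paths in the cover graph.
Total maximal chains: 3


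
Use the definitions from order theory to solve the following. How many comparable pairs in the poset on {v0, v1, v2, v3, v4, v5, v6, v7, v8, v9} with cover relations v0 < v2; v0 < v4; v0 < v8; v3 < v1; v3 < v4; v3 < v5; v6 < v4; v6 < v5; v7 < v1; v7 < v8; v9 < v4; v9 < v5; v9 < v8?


A comparable pair {a,b} has a < b or b < a in the order.
Count unordered pairs where one element is strictly below the other.
Examples: {v0,v2}, {v0,v4}, {v0,v8}, {v1,v3}, ...
Total comparable pairs: 13


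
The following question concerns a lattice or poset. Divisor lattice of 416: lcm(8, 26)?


Join=lcm.
gcd(8,26)=2
lcm=104


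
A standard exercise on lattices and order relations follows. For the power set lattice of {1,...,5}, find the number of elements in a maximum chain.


A chain is a totally ordered subset; we count the number of elements in a maximum chain.
Compute, for each element x, the size of the longest chain ending at x:
  {}: 1
  {1}: 2
  {2}: 2
  {3}: 2
  {4}: 2
  {5}: 2
  ...
A maximum chain: {} < {1} < {1,2} < {1,2,3} < {1,2,3,4} < {1,2,3,4,5}
Number of elements in the longest chain: 6


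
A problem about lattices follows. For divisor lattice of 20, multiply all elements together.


Divisors of 20: [1, 2, 4, 5, 10, 20]
Product = n^(d(n)/2) = 20^(6/2)
Product = 8000


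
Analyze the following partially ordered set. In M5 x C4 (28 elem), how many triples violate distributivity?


Distributive law: a ^ (b v c) = (a ^ b) v (a ^ c).
Check all 28^3 = 21952 ordered triples (a,b,c).
  e.g. a=(a1,0), b=(a2,0), c=(a3,0): lhs=(a1,0) != rhs=(0,0)
  e.g. a=(a1,0), b=(a2,0), c=(a3,1): lhs=(a1,0) != rhs=(0,0)
Total violating triples: 3840


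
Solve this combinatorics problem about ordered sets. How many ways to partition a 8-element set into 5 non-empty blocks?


S(n,k) = k*S(n-1,k) + S(n-1,k-1).
S(7,5) = 140, S(7,4) = 350
S(8,5) = 5*140 + 350 = 700 + 350
S(8,5) = 1050


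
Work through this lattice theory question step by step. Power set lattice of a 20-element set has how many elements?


Power set = 2^n.
2^20 = 1048576


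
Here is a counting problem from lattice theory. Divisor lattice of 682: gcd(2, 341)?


Meet=gcd.
gcd(2,341)=1


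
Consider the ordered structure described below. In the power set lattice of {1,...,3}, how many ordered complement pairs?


Complement pair (a,b): a meet b = bottom, a join b = top.
Here: A intersect B = {} and A union B = {1,...,3}.
Pairs found: ({},{1,2,3}), ({1},{2,3}), ({2},{1,3}), ({3},{1,2}), ... (4 more)
Total ordered pairs: 8


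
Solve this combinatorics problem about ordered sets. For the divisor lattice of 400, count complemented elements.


An element a is complemented if some b has a meet b = bottom, a join b = top.
a is complemented iff gcd(a, n/a)=1, i.e. a is a unitary divisor of 400.
Complemented elements: 1, 16, 25, 400
Count: 4


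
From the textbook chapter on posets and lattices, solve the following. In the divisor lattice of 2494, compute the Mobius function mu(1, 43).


In a divisor lattice, mu(a,b) = mu(b/a) where mu is the classical Mobius function.
b/a = 43/1 = 43
Prime factorization of 43: primes [43]
43 is squarefree with 1 prime factor(s), so mu(43) = (-1)^1 = -1


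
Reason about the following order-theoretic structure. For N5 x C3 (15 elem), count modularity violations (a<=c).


Modular law: if a <= c then a v (b ^ c) = (a v b) ^ c.
Check all triples (a,b,c) with a <= c among 15 elements.
  e.g. a=(a,0), b=(c,0), c=(b,0): lhs=(a,0) != rhs=(b,0)
  e.g. a=(a,0), b=(c,1), c=(b,0): lhs=(a,0) != rhs=(b,0)
Total violating triples: 18


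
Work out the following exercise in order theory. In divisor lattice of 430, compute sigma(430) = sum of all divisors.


sigma(n) = sum of divisors.
Divisors of 430: [1, 2, 5, 10, 43, 86, 215, 430]
Sum = 792


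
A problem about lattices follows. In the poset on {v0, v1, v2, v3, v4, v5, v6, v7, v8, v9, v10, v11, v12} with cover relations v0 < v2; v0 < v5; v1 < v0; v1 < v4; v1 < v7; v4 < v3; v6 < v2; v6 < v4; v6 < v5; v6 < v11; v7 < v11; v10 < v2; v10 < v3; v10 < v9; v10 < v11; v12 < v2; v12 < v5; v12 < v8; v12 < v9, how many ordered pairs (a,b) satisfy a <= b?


The order relation is {(a,b) : a <= b}, reflexive so it includes (a,a).
Examples: (v0,v0), (v0,v2), (v0,v5), (v1,v0), (v1,v1), ...
Total ordered pairs: 37


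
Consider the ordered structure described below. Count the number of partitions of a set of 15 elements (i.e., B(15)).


B(n) = number of set partitions of an n-element set.
B(n) satisfies the recurrence: B(n+1) = sum_k C(n,k)*B(k).
B(15) = 1382958545


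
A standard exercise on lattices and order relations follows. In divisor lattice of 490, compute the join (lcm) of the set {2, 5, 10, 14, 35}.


In a divisor lattice, join = lcm (least common multiple).
Compute lcm iteratively: start with first element, then lcm(current, next).
Elements: [2, 5, 10, 14, 35]
lcm(2,5) = 10
lcm(10,10) = 10
lcm(10,14) = 70
lcm(70,35) = 70
Final lcm = 70


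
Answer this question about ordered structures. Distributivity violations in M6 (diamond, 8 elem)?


Distributive law: a ^ (b v c) = (a ^ b) v (a ^ c).
Check all 8^3 = 512 ordered triples (a,b,c).
  e.g. a=a1, b=a2, c=a3: lhs=a1 != rhs=0
  e.g. a=a1, b=a2, c=a4: lhs=a1 != rhs=0
Total violating triples: 120


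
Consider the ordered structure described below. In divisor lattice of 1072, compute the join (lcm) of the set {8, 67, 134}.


In a divisor lattice, join = lcm (least common multiple).
Compute lcm iteratively: start with first element, then lcm(current, next).
Elements: [8, 67, 134]
lcm(8,67) = 536
lcm(536,134) = 536
Final lcm = 536


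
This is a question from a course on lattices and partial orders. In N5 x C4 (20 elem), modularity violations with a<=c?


Modular law: if a <= c then a v (b ^ c) = (a v b) ^ c.
Check all triples (a,b,c) with a <= c among 20 elements.
  e.g. a=(a,0), b=(c,0), c=(b,0): lhs=(a,0) != rhs=(b,0)
  e.g. a=(a,0), b=(c,1), c=(b,0): lhs=(a,0) != rhs=(b,0)
Total violating triples: 40


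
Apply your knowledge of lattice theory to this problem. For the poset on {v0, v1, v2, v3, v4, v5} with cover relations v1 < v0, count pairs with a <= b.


The order relation is {(a,b) : a <= b}, reflexive so it includes (a,a).
Examples: (v0,v0), (v1,v0), (v1,v1), (v2,v2), (v3,v3), ...
Total ordered pairs: 7


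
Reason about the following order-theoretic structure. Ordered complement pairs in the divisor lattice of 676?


Complement pair (a,b): a meet b = bottom, a join b = top.
Here: gcd(a,b)=1 and lcm(a,b)=676, i.e. a*b=676 with a,b coprime.
Pairs found: (1,676), (4,169), (169,4), (676,1)
Total ordered pairs: 4


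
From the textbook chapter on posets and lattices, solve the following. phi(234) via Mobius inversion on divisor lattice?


phi(n) = n * prod_{p|n} (1 - 1/p).
Prime divisors of 234: [2, 3, 13]
phi(234) = 234 * (1 - 1/2) * (1 - 1/3) * (1 - 1/13)
phi(234) = 72


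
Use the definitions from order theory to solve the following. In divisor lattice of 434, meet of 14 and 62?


In a divisor lattice, meet = gcd (greatest common divisor).
By Euclidean algorithm or factoring: gcd(14,62) = 2


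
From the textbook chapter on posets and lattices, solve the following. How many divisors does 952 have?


Divisors of 952: [1, 2, 4, 7, 8, 14, 17, 28, 34, 56, 68, 119, 136, 238, 476, 952]
Count: 16


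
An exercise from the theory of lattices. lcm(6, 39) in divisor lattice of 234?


Join=lcm.
gcd(6,39)=3
lcm=78


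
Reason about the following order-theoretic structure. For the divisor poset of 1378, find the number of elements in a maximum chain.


A chain is a totally ordered subset; we count the number of elements in a maximum chain.
Compute, for each element x, the size of the longest chain ending at x:
  1: 1
  2: 2
  13: 2
  53: 2
  26: 3
  106: 3
  ...
A maximum chain: 1 < 2 < 26 < 1378
Number of elements in the longest chain: 4


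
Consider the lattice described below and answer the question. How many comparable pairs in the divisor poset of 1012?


A comparable pair {a,b} has a < b or b < a in the order.
Count unordered pairs where one element is strictly below the other.
Examples: {1,2}, {1,4}, {1,11}, {1,22}, ...
Total comparable pairs: 42


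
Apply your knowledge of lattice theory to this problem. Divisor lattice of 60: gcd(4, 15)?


Meet=gcd.
gcd(4,15)=1


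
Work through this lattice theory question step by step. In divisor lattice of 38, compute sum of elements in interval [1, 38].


Interval [1,38] in divisors of 38: [1, 2, 19, 38]
Sum = 60


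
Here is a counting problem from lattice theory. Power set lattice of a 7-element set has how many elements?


Power set = 2^n.
2^7 = 128


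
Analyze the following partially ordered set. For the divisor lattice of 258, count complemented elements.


An element a is complemented if some b has a meet b = bottom, a join b = top.
a is complemented iff gcd(a, n/a)=1, i.e. a is a unitary divisor of 258.
Complemented elements: 1, 2, 3, 6, 43, 86, ... (2 more)
Count: 8


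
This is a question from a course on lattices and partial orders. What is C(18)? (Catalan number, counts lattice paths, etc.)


C(n) = C(2n, n) / (n+1).
C(36, 18) = 9075135300
C(18) = 9075135300 / 19 = 477638700


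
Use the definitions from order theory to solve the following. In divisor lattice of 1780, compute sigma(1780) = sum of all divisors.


sigma(n) = sum of divisors.
Divisors of 1780: [1, 2, 4, 5, 10, 20, 89, 178, 356, 445, 890, 1780]
Sum = 3780


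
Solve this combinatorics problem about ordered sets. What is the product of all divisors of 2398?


Divisors of 2398: [1, 2, 11, 22, 109, 218, 1199, 2398]
Product = n^(d(n)/2) = 2398^(8/2)
Product = 33067146163216


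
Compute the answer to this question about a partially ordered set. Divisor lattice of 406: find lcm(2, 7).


In a divisor lattice, join = lcm (least common multiple).
gcd(2,7) = 1
lcm(2,7) = 2*7/gcd = 14/1 = 14


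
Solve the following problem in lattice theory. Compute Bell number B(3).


B(n) = number of set partitions of an n-element set.
B(n) satisfies the recurrence: B(n+1) = sum_k C(n,k)*B(k).
B(3) = 5


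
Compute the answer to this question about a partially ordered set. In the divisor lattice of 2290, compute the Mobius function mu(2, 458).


In a divisor lattice, mu(a,b) = mu(b/a) where mu is the classical Mobius function.
b/a = 458/2 = 229
Prime factorization of 229: primes [229]
229 is squarefree with 1 prime factor(s), so mu(229) = (-1)^1 = -1


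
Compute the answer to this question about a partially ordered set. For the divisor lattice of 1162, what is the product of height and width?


Height = length of longest chain minus 1; width = size of largest antichain.
A maximum chain: 1 | 83 | 581 | 1162  (height 3).
A maximum antichain: {2, 7, 83}  (width 3).
Product = 3 * 3 = 9


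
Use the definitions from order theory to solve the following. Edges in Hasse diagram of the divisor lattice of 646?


A cover relation a -< b holds when a < b with no c strictly between.
Cover relations:
  1 -< 2
  1 -< 17
  1 -< 19
  2 -< 34
  2 -< 38
  17 -< 34
  17 -< 323
  19 -< 38
  ...4 more
Total: 12


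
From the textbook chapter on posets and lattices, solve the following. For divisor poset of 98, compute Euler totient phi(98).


phi(n) = n * prod_{p|n} (1 - 1/p).
Prime divisors of 98: [2, 7]
phi(98) = 98 * (1 - 1/2) * (1 - 1/7)
phi(98) = 42


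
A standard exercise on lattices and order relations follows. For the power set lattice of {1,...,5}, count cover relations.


A cover relation a -< b holds when a < b with no c strictly between.
Cover relations:
  {} -< {1}
  {} -< {2}
  {} -< {3}
  {} -< {4}
  {} -< {5}
  {1} -< {1,2}
  {1} -< {1,3}
  {1} -< {1,4}
  ...72 more
Total: 80


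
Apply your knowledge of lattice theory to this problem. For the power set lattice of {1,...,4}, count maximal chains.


A maximal chain goes from the minimum element to a maximal element via cover relations.
Counting all min-to-max paths in the cover graph.
Total maximal chains: 24


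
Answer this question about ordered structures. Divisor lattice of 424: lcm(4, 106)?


Join=lcm.
gcd(4,106)=2
lcm=212


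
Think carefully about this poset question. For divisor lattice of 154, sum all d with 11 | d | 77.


Interval [11,77] in divisors of 154: [11, 77]
Sum = 88


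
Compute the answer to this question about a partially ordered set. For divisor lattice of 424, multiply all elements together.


Divisors of 424: [1, 2, 4, 8, 53, 106, 212, 424]
Product = n^(d(n)/2) = 424^(8/2)
Product = 32319410176


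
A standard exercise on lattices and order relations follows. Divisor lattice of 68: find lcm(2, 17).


In a divisor lattice, join = lcm (least common multiple).
gcd(2,17) = 1
lcm(2,17) = 2*17/gcd = 34/1 = 34


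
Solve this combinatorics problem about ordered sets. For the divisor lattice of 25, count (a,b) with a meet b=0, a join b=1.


Complement pair (a,b): a meet b = bottom, a join b = top.
Here: gcd(a,b)=1 and lcm(a,b)=25, i.e. a*b=25 with a,b coprime.
Pairs found: (1,25), (25,1)
Total ordered pairs: 2


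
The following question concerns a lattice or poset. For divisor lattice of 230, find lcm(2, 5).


In a divisor lattice, join = lcm (least common multiple).
Compute lcm iteratively: start with first element, then lcm(current, next).
Elements: [2, 5]
lcm(2,5) = 10
Final lcm = 10


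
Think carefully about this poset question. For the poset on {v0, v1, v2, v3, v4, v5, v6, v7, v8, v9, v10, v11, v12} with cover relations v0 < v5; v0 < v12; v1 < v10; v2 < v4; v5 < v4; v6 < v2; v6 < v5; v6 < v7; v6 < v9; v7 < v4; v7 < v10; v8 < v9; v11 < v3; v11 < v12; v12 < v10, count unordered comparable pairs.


A comparable pair {a,b} has a < b or b < a in the order.
Count unordered pairs where one element is strictly below the other.
Examples: {v0,v4}, {v0,v5}, {v0,v10}, {v0,v12}, ...
Total comparable pairs: 20


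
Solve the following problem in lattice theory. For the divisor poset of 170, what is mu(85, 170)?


In a divisor lattice, mu(a,b) = mu(b/a) where mu is the classical Mobius function.
b/a = 170/85 = 2
Prime factorization of 2: primes [2]
2 is squarefree with 1 prime factor(s), so mu(2) = (-1)^1 = -1


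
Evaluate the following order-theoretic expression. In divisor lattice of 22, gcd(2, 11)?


Meet=gcd.
gcd(2,11)=1


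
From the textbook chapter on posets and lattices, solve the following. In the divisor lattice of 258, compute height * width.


Height = length of longest chain minus 1; width = size of largest antichain.
A maximum chain: 1 | 43 | 129 | 258  (height 3).
A maximum antichain: {2, 3, 43}  (width 3).
Product = 3 * 3 = 9


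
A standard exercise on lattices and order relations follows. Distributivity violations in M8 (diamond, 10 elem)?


Distributive law: a ^ (b v c) = (a ^ b) v (a ^ c).
Check all 10^3 = 1000 ordered triples (a,b,c).
  e.g. a=a1, b=a2, c=a3: lhs=a1 != rhs=0
  e.g. a=a1, b=a2, c=a4: lhs=a1 != rhs=0
Total violating triples: 336


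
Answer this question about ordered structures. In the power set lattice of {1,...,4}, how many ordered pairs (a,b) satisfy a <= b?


The order relation is {(a,b) : a <= b}, reflexive so it includes (a,a).
Examples: ({},{}), ({},{1,2}), ({},{1,2,3}), ({},{1,2,3,4}), ({},{1,2,4}), ...
Total ordered pairs: 81


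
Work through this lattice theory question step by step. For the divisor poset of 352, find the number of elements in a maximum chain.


A chain is a totally ordered subset; we count the number of elements in a maximum chain.
Compute, for each element x, the size of the longest chain ending at x:
  1: 1
  2: 2
  11: 2
  4: 3
  8: 4
  22: 3
  ...
A maximum chain: 1 < 2 < 4 < 8 < 16 < 32 < 352
Number of elements in the longest chain: 7


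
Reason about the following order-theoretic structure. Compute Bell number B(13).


B(n) = number of set partitions of an n-element set.
B(n) satisfies the recurrence: B(n+1) = sum_k C(n,k)*B(k).
B(13) = 27644437


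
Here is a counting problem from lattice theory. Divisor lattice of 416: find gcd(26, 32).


In a divisor lattice, meet = gcd (greatest common divisor).
By Euclidean algorithm or factoring: gcd(26,32) = 2


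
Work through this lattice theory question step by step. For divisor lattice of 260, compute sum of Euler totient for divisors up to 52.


Divisors of 260 up to 52: [1, 2, 4, 5, 10, 13, 20, 26, 52]
phi values: [1, 1, 2, 4, 4, 12, 8, 12, 24]
Sum = 68


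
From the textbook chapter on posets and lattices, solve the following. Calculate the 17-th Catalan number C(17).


C(n) = C(2n, n) / (n+1).
C(34, 17) = 2333606220
C(17) = 2333606220 / 18 = 129644790


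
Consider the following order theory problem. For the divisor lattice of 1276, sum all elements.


sigma(n) = sum of divisors.
Divisors of 1276: [1, 2, 4, 11, 22, 29, 44, 58, 116, 319, 638, 1276]
Sum = 2520


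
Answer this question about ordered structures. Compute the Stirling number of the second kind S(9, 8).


S(n,k) = k*S(n-1,k) + S(n-1,k-1).
S(8,8) = 1, S(8,7) = 28
S(9,8) = 8*1 + 28 = 8 + 28
S(9,8) = 36


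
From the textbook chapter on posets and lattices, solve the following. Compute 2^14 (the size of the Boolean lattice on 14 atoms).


Power set = 2^n.
2^14 = 16384


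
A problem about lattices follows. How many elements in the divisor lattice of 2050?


Divisors of 2050: [1, 2, 5, 10, 25, 41, 50, 82, 205, 410, 1025, 2050]
Count: 12


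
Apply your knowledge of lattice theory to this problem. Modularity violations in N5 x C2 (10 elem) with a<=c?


Modular law: if a <= c then a v (b ^ c) = (a v b) ^ c.
Check all triples (a,b,c) with a <= c among 10 elements.
  e.g. a=(a,0), b=(c,0), c=(b,0): lhs=(a,0) != rhs=(b,0)
  e.g. a=(a,0), b=(c,1), c=(b,0): lhs=(a,0) != rhs=(b,0)
Total violating triples: 6


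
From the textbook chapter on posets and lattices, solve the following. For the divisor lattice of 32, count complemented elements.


An element a is complemented if some b has a meet b = bottom, a join b = top.
a is complemented iff gcd(a, n/a)=1, i.e. a is a unitary divisor of 32.
Complemented elements: 1, 32
Count: 2


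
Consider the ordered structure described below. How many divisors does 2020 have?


Divisors of 2020: [1, 2, 4, 5, 10, 20, 101, 202, 404, 505, 1010, 2020]
Count: 12


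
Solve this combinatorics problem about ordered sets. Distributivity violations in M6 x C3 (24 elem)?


Distributive law: a ^ (b v c) = (a ^ b) v (a ^ c).
Check all 24^3 = 13824 ordered triples (a,b,c).
  e.g. a=(a1,0), b=(a2,0), c=(a3,0): lhs=(a1,0) != rhs=(0,0)
  e.g. a=(a1,0), b=(a2,0), c=(a3,1): lhs=(a1,0) != rhs=(0,0)
Total violating triples: 3240


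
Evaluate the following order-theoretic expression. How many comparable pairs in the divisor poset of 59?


A comparable pair {a,b} has a < b or b < a in the order.
Count unordered pairs where one element is strictly below the other.
Examples: {1,59}
Total comparable pairs: 1


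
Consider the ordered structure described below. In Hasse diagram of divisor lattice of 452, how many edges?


A cover relation a -< b holds when a < b with no c strictly between.
Cover relations:
  1 -< 2
  1 -< 113
  2 -< 4
  2 -< 226
  4 -< 452
  113 -< 226
  226 -< 452
Total: 7


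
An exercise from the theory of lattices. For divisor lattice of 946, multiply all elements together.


Divisors of 946: [1, 2, 11, 22, 43, 86, 473, 946]
Product = n^(d(n)/2) = 946^(8/2)
Product = 800874647056


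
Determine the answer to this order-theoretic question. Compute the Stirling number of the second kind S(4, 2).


S(n,k) = k*S(n-1,k) + S(n-1,k-1).
S(3,2) = 3, S(3,1) = 1
S(4,2) = 2*3 + 1 = 6 + 1
S(4,2) = 7


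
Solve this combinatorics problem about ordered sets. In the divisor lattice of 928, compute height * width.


Height = length of longest chain minus 1; width = size of largest antichain.
A maximum chain: 1 | 29 | 58 | 116 | 232 | 464 | 928  (height 6).
A maximum antichain: {2, 29}  (width 2).
Product = 6 * 2 = 12


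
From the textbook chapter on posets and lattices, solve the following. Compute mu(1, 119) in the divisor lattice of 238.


In a divisor lattice, mu(a,b) = mu(b/a) where mu is the classical Mobius function.
b/a = 119/1 = 119
Prime factorization of 119: primes [7, 17]
119 is squarefree with 2 prime factor(s), so mu(119) = (-1)^2 = 1


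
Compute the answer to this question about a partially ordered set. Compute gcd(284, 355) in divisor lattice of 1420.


In a divisor lattice, meet = gcd (greatest common divisor).
By Euclidean algorithm or factoring: gcd(284,355) = 71


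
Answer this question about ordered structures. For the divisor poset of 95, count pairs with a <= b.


The order relation is {(a,b) : a <= b}, reflexive so it includes (a,a).
Examples: (1,1), (1,19), (1,5), (1,95), (19,19), ...
Total ordered pairs: 9


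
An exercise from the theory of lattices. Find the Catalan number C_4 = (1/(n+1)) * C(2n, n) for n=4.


C(n) = C(2n, n) / (n+1).
C(8, 4) = 70
C(4) = 70 / 5 = 14


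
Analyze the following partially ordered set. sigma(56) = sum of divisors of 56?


sigma(n) = sum of divisors.
Divisors of 56: [1, 2, 4, 7, 8, 14, 28, 56]
Sum = 120


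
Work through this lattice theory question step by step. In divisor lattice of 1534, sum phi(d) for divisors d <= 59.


Divisors of 1534 up to 59: [1, 2, 13, 26, 59]
phi values: [1, 1, 12, 12, 58]
Sum = 84


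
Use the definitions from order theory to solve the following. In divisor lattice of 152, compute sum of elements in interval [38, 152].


Interval [38,152] in divisors of 152: [38, 76, 152]
Sum = 266


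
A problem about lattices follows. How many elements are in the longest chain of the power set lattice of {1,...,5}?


A chain is a totally ordered subset; we count the number of elements in a maximum chain.
Compute, for each element x, the size of the longest chain ending at x:
  {}: 1
  {1}: 2
  {2}: 2
  {3}: 2
  {4}: 2
  {5}: 2
  ...
A maximum chain: {} < {1} < {1,2} < {1,2,3} < {1,2,3,4} < {1,2,3,4,5}
Number of elements in the longest chain: 6


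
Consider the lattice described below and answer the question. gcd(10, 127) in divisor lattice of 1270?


Meet=gcd.
gcd(10,127)=1


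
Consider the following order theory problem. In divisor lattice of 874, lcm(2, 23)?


Join=lcm.
gcd(2,23)=1
lcm=46


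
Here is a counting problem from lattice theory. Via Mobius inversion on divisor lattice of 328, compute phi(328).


phi(n) = n * prod_{p|n} (1 - 1/p).
Prime divisors of 328: [2, 41]
phi(328) = 328 * (1 - 1/2) * (1 - 1/41)
phi(328) = 160


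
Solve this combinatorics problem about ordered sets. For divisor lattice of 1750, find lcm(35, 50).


In a divisor lattice, join = lcm (least common multiple).
Compute lcm iteratively: start with first element, then lcm(current, next).
Elements: [35, 50]
lcm(35,50) = 350
Final lcm = 350


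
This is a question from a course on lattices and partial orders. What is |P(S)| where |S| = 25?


Power set = 2^n.
2^25 = 33554432


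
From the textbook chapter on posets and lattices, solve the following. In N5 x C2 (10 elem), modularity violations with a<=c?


Modular law: if a <= c then a v (b ^ c) = (a v b) ^ c.
Check all triples (a,b,c) with a <= c among 10 elements.
  e.g. a=(a,0), b=(c,0), c=(b,0): lhs=(a,0) != rhs=(b,0)
  e.g. a=(a,0), b=(c,1), c=(b,0): lhs=(a,0) != rhs=(b,0)
Total violating triples: 6


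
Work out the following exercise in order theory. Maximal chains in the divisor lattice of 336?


A maximal chain goes from the minimum element to a maximal element via cover relations.
Counting all min-to-max paths in the cover graph.
Total maximal chains: 30


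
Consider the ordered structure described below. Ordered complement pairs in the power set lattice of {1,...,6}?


Complement pair (a,b): a meet b = bottom, a join b = top.
Here: A intersect B = {} and A union B = {1,...,6}.
Pairs found: ({},{1,2,3,4,5,6}), ({1},{2,3,4,5,6}), ({2},{1,3,4,5,6}), ({3},{1,2,4,5,6}), ... (60 more)
Total ordered pairs: 64


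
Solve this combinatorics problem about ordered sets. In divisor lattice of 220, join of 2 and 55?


In a divisor lattice, join = lcm (least common multiple).
gcd(2,55) = 1
lcm(2,55) = 2*55/gcd = 110/1 = 110


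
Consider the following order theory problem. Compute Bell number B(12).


B(n) = number of set partitions of an n-element set.
B(n) satisfies the recurrence: B(n+1) = sum_k C(n,k)*B(k).
B(12) = 4213597


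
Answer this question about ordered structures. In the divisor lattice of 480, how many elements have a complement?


An element a is complemented if some b has a meet b = bottom, a join b = top.
a is complemented iff gcd(a, n/a)=1, i.e. a is a unitary divisor of 480.
Complemented elements: 1, 3, 5, 15, 32, 96, ... (2 more)
Count: 8


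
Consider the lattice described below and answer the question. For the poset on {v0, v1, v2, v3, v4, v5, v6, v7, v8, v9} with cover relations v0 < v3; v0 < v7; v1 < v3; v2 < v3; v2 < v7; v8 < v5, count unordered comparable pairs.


A comparable pair {a,b} has a < b or b < a in the order.
Count unordered pairs where one element is strictly below the other.
Examples: {v0,v3}, {v0,v7}, {v1,v3}, {v2,v3}, ...
Total comparable pairs: 6
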